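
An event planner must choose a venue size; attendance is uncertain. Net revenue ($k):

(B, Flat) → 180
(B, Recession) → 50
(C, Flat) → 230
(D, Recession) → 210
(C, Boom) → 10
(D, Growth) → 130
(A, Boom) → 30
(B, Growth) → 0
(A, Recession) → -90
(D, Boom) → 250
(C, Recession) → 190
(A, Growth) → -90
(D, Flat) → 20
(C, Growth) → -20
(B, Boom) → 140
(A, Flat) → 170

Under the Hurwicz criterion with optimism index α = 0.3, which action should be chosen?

A: 0.3·170 + 0.7·(-90) = -12
B: 0.3·180 + 0.7·0 = 54
C: 0.3·230 + 0.7·(-20) = 55
D: 0.3·250 + 0.7·20 = 89
Highest Hurwicz score = 89 → D.

D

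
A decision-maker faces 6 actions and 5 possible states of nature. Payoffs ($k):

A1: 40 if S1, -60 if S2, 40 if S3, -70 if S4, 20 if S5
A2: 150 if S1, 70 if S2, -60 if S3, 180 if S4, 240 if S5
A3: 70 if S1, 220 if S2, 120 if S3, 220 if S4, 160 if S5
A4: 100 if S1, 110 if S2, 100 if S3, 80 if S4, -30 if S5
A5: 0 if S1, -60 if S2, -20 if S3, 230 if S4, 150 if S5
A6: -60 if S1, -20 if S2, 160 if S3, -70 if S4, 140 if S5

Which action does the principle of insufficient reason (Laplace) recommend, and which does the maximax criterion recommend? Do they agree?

laplace → A3; maximax → A2 (disagree)

Row averages: A1=-6, A2=116, A3=158, A4=72, A5=60, A6=30
Highest average = 158 → A3.
Row maxima: A1=40, A2=240, A3=220, A4=110, A5=230, A6=160
Best best-case = 240 → A2.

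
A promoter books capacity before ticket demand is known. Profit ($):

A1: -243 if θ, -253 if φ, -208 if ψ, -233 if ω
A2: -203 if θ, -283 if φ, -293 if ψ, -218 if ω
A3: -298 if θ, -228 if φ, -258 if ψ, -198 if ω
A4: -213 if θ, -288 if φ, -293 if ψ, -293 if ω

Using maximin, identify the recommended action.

A1

Row minima: A1=-253, A2=-293, A3=-298, A4=-293
Best worst-case = -253 → A1.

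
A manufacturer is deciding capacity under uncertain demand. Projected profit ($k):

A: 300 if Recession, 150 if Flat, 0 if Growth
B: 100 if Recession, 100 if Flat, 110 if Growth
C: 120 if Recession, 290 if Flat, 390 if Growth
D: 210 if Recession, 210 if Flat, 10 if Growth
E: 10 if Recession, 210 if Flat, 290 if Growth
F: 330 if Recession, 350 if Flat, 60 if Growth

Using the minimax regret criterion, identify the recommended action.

C

Column bests: Recession=330, Flat=350, Growth=390.
A regrets: 30, 200, 390 → max 390
B regrets: 230, 250, 280 → max 280
C regrets: 210, 60, 0 → max 210
D regrets: 120, 140, 380 → max 380
E regrets: 320, 140, 100 → max 320
F regrets: 0, 0, 330 → max 330
Smallest max regret = 210 → C.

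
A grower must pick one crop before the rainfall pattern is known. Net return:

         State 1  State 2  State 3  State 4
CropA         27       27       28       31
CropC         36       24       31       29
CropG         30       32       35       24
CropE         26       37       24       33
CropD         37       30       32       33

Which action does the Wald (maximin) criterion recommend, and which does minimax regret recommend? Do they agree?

Row minima: CropA=27, CropC=24, CropG=24, CropE=24, CropD=30
Best worst-case = 30 → CropD.
Column bests: State 1=37, State 2=37, State 3=35, State 4=33.
CropA regrets: 10, 10, 7, 2 → max 10
CropC regrets: 1, 13, 4, 4 → max 13
CropG regrets: 7, 5, 0, 9 → max 9
CropE regrets: 11, 0, 11, 0 → max 11
CropD regrets: 0, 7, 3, 0 → max 7
Smallest max regret = 7 → CropD.

maximin → CropD; minimax regret → CropD (agree)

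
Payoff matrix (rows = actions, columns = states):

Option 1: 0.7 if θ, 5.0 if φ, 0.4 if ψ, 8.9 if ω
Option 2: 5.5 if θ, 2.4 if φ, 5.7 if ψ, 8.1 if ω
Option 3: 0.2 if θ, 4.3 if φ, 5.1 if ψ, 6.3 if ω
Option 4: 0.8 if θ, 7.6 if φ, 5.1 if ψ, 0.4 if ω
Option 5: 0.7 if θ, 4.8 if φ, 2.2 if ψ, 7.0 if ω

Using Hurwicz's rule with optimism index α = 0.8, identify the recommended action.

Option 1: 0.8·8.9 + 0.2·0.4 = 7.2
Option 2: 0.8·8.1 + 0.2·2.4 = 6.96
Option 3: 0.8·6.3 + 0.2·0.2 = 5.08
Option 4: 0.8·7.6 + 0.2·0.4 = 6.16
Option 5: 0.8·7.0 + 0.2·0.7 = 5.74
Highest Hurwicz score = 7.2 → Option 1.

Option 1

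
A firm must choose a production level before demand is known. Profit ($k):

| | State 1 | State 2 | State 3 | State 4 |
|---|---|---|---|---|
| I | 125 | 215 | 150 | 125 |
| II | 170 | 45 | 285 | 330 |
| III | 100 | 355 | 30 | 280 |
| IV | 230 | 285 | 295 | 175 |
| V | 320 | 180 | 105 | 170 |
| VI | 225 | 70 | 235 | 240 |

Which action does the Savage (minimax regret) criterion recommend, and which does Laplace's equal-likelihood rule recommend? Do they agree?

minimax regret → IV; laplace → IV (agree)

Column bests: State 1=320, State 2=355, State 3=295, State 4=330.
I regrets: 195, 140, 145, 205 → max 205
II regrets: 150, 310, 10, 0 → max 310
III regrets: 220, 0, 265, 50 → max 265
IV regrets: 90, 70, 0, 155 → max 155
V regrets: 0, 175, 190, 160 → max 190
VI regrets: 95, 285, 60, 90 → max 285
Smallest max regret = 155 → IV.
Row averages: I=153.75, II=207.5, III=191.25, IV=246.25, V=193.75, VI=192.5
Highest average = 246.25 → IV.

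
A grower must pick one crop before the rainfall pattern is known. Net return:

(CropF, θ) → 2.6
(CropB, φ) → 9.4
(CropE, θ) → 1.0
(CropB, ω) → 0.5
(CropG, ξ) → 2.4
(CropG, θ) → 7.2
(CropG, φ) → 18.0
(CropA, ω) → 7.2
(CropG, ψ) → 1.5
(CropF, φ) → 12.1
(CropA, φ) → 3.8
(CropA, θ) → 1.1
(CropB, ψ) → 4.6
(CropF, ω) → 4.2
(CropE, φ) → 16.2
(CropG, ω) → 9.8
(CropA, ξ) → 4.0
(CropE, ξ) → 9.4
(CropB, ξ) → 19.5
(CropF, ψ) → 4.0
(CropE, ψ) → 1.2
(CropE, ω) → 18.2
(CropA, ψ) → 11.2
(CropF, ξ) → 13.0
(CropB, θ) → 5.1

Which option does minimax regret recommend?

CropE

Column bests: θ=7.2, φ=18.0, ψ=11.2, ω=18.2, ξ=19.5.
CropE regrets: 6.2, 1.8, 10.0, 0.0, 10.1 → max 10.1
CropB regrets: 2.1, 8.6, 6.6, 17.7, 0.0 → max 17.7
CropF regrets: 4.6, 5.9, 7.2, 14.0, 6.5 → max 14.0
CropA regrets: 6.1, 14.2, 0.0, 11.0, 15.5 → max 15.5
CropG regrets: 0.0, 0.0, 9.7, 8.4, 17.1 → max 17.1
Smallest max regret = 10.1 → CropE.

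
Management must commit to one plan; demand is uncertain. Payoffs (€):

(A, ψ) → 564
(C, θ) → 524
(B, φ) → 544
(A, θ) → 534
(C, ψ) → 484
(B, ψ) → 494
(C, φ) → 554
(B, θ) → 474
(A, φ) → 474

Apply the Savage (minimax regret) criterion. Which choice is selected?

Column bests: θ=534, φ=554, ψ=564.
A regrets: 0, 80, 0 → max 80
B regrets: 60, 10, 70 → max 70
C regrets: 10, 0, 80 → max 80
Smallest max regret = 70 → B.

B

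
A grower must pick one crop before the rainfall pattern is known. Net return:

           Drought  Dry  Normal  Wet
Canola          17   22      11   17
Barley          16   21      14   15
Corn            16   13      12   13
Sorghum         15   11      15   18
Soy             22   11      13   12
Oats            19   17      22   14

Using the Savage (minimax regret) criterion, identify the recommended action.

Oats

Column bests: Drought=22, Dry=22, Normal=22, Wet=18.
Canola regrets: 5, 0, 11, 1 → max 11
Barley regrets: 6, 1, 8, 3 → max 8
Corn regrets: 6, 9, 10, 5 → max 10
Sorghum regrets: 7, 11, 7, 0 → max 11
Soy regrets: 0, 11, 9, 6 → max 11
Oats regrets: 3, 5, 0, 4 → max 5
Smallest max regret = 5 → Oats.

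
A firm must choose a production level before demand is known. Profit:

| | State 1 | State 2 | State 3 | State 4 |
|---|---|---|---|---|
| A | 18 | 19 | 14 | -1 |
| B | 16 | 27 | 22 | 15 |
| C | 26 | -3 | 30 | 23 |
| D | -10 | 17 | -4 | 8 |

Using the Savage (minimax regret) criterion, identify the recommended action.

B

Column bests: State 1=26, State 2=27, State 3=30, State 4=23.
A regrets: 8, 8, 16, 24 → max 24
B regrets: 10, 0, 8, 8 → max 10
C regrets: 0, 30, 0, 0 → max 30
D regrets: 36, 10, 34, 15 → max 36
Smallest max regret = 10 → B.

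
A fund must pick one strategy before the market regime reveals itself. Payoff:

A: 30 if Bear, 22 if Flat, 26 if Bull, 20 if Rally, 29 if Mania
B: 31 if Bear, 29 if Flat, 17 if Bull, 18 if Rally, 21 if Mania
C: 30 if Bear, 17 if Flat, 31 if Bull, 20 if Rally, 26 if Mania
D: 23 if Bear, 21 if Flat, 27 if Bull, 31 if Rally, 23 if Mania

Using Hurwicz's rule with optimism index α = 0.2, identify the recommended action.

A: 0.2·30 + 0.8·20 = 22
B: 0.2·31 + 0.8·17 = 19.8
C: 0.2·31 + 0.8·17 = 19.8
D: 0.2·31 + 0.8·21 = 23
Highest Hurwicz score = 23 → D.

D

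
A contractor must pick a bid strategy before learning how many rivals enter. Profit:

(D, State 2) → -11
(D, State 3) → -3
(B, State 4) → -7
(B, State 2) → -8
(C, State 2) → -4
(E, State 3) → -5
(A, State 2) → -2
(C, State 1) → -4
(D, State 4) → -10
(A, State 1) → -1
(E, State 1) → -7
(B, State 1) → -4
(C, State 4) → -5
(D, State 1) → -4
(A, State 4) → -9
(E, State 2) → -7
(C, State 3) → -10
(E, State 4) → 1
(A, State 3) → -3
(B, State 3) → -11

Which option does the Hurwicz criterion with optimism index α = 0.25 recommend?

E

A: 0.25·(-1) + 0.75·(-9) = -7
B: 0.25·(-4) + 0.75·(-11) = -9.25
C: 0.25·(-4) + 0.75·(-10) = -8.5
D: 0.25·(-3) + 0.75·(-11) = -9
E: 0.25·1 + 0.75·(-7) = -5
Highest Hurwicz score = -5 → E.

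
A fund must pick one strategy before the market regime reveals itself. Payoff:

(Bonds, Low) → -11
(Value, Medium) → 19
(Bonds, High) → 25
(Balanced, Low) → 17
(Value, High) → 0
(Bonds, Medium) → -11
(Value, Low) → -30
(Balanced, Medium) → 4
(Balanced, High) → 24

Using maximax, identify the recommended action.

Bonds

Row maxima: Balanced=24, Bonds=25, Value=19
Best best-case = 25 → Bonds.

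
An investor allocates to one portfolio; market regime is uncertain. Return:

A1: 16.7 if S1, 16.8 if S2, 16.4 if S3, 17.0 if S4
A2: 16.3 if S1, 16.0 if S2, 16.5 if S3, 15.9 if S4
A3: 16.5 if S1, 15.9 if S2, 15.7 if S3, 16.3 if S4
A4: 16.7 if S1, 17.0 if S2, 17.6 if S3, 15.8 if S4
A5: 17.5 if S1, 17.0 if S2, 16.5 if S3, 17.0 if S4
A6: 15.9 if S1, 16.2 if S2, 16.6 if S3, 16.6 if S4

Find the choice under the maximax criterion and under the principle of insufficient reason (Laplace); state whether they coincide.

maximax → A4; laplace → A5 (disagree)

Row maxima: A1=17.0, A2=16.5, A3=16.5, A4=17.6, A5=17.5, A6=16.6
Best best-case = 17.6 → A4.
Row averages: A1=16.725, A2=16.175, A3=16.1, A4=16.775, A5=17, A6=16.325
Highest average = 17 → A5.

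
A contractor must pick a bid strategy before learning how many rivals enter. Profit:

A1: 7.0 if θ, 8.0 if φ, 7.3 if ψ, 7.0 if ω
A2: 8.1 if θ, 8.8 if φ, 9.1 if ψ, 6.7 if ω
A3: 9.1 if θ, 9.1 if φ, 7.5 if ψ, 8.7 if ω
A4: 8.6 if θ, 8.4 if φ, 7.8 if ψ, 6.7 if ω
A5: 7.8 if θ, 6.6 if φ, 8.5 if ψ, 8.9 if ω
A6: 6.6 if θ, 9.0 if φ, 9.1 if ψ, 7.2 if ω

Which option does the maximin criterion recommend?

Row minima: A1=7.0, A2=6.7, A3=7.5, A4=6.7, A5=6.6, A6=6.6
Best worst-case = 7.5 → A3.

A3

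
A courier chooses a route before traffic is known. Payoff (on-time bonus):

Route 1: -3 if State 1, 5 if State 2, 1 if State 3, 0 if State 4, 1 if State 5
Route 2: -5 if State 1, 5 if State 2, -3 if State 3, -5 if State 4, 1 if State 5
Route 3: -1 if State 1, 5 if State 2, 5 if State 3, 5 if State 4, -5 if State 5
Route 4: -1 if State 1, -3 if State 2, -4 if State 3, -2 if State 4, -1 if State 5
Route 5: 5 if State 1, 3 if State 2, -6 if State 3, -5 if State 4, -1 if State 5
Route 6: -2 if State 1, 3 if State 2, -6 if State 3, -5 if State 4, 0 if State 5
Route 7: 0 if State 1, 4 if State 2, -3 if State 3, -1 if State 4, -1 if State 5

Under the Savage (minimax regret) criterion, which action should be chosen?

Column bests: State 1=5, State 2=5, State 3=5, State 4=5, State 5=1.
Route 1 regrets: 8, 0, 4, 5, 0 → max 8
Route 2 regrets: 10, 0, 8, 10, 0 → max 10
Route 3 regrets: 6, 0, 0, 0, 6 → max 6
Route 4 regrets: 6, 8, 9, 7, 2 → max 9
Route 5 regrets: 0, 2, 11, 10, 2 → max 11
Route 6 regrets: 7, 2, 11, 10, 1 → max 11
Route 7 regrets: 5, 1, 8, 6, 2 → max 8
Smallest max regret = 6 → Route 3.

Route 3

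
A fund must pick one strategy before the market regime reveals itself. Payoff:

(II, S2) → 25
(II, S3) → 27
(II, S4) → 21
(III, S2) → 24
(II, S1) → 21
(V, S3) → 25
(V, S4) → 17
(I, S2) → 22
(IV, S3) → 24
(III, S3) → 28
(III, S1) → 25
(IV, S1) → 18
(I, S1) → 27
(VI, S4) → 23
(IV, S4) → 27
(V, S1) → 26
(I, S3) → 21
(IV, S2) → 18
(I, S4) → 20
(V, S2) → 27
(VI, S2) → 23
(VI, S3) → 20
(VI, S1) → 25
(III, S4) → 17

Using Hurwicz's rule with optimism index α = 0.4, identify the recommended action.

II

I: 0.4·27 + 0.6·20 = 22.8
II: 0.4·27 + 0.6·21 = 23.4
III: 0.4·28 + 0.6·17 = 21.4
IV: 0.4·27 + 0.6·18 = 21.6
V: 0.4·27 + 0.6·17 = 21
VI: 0.4·25 + 0.6·20 = 22
Highest Hurwicz score = 23.4 → II.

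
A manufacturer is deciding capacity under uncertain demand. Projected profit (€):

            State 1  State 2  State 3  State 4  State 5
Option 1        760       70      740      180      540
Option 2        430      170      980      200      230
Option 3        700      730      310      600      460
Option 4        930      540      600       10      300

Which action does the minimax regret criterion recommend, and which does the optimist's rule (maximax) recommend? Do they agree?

Column bests: State 1=930, State 2=730, State 3=980, State 4=600, State 5=540.
Option 1 regrets: 170, 660, 240, 420, 0 → max 660
Option 2 regrets: 500, 560, 0, 400, 310 → max 560
Option 3 regrets: 230, 0, 670, 0, 80 → max 670
Option 4 regrets: 0, 190, 380, 590, 240 → max 590
Smallest max regret = 560 → Option 2.
Row maxima: Option 1=760, Option 2=980, Option 3=730, Option 4=930
Best best-case = 980 → Option 2.

minimax regret → Option 2; maximax → Option 2 (agree)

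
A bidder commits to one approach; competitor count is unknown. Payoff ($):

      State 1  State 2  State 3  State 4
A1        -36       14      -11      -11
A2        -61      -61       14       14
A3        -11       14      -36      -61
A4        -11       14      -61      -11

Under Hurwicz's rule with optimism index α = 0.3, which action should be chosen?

A1

A1: 0.3·14 + 0.7·(-36) = -21
A2: 0.3·14 + 0.7·(-61) = -38.5
A3: 0.3·14 + 0.7·(-61) = -38.5
A4: 0.3·14 + 0.7·(-61) = -38.5
Highest Hurwicz score = -21 → A1.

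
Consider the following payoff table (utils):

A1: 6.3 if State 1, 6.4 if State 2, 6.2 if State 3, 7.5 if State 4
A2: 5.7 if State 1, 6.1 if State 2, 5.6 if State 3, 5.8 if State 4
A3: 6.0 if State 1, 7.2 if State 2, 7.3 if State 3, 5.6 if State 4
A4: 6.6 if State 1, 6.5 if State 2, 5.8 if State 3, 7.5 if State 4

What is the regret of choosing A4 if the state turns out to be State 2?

Best payoff under State 2 is 7.2.
Regret = 7.2 − 6.5 = 0.7.

0.7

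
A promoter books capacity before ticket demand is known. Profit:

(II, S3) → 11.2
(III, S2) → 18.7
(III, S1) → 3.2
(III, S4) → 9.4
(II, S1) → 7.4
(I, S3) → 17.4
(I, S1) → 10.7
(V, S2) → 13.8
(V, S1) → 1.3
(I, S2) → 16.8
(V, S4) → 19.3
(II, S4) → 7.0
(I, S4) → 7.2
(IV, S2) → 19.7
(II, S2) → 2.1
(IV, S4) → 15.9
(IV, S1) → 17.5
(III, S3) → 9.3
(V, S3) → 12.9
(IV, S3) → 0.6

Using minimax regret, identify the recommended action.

I

Column bests: S1=17.5, S2=19.7, S3=17.4, S4=19.3.
I regrets: 6.8, 2.9, 0.0, 12.1 → max 12.1
II regrets: 10.1, 17.6, 6.2, 12.3 → max 17.6
III regrets: 14.3, 1.0, 8.1, 9.9 → max 14.3
IV regrets: 0.0, 0.0, 16.8, 3.4 → max 16.8
V regrets: 16.2, 5.9, 4.5, 0.0 → max 16.2
Smallest max regret = 12.1 → I.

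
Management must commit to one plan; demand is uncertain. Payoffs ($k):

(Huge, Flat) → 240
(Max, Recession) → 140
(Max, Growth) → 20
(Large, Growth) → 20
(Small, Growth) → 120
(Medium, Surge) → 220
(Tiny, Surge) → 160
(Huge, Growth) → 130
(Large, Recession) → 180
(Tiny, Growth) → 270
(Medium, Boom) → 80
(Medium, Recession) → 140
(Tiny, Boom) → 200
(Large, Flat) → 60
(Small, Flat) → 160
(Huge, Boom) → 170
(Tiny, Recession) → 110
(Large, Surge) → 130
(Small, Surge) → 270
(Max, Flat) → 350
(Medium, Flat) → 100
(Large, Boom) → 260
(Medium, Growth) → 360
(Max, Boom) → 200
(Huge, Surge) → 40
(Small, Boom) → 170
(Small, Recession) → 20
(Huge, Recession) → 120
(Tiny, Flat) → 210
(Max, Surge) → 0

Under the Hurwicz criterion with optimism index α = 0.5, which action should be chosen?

Medium

Tiny: 0.5·270 + 0.5·110 = 190
Small: 0.5·270 + 0.5·20 = 145
Medium: 0.5·360 + 0.5·80 = 220
Large: 0.5·260 + 0.5·20 = 140
Huge: 0.5·240 + 0.5·40 = 140
Max: 0.5·350 + 0.5·0 = 175
Highest Hurwicz score = 220 → Medium.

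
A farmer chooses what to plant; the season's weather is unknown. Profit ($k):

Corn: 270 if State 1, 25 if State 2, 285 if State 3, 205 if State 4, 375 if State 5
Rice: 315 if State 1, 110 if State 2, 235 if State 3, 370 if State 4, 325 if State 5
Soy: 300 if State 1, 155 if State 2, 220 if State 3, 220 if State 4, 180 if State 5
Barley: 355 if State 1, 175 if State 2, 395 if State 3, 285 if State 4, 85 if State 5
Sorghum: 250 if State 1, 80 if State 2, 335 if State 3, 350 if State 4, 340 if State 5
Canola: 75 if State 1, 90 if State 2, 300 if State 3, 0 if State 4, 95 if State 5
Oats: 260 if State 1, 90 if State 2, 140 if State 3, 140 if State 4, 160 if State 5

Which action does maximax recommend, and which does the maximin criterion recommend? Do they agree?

Row maxima: Corn=375, Rice=370, Soy=300, Barley=395, Sorghum=350, Canola=300, Oats=260
Best best-case = 395 → Barley.
Row minima: Corn=25, Rice=110, Soy=155, Barley=85, Sorghum=80, Canola=0, Oats=90
Best worst-case = 155 → Soy.

maximax → Barley; maximin → Soy (disagree)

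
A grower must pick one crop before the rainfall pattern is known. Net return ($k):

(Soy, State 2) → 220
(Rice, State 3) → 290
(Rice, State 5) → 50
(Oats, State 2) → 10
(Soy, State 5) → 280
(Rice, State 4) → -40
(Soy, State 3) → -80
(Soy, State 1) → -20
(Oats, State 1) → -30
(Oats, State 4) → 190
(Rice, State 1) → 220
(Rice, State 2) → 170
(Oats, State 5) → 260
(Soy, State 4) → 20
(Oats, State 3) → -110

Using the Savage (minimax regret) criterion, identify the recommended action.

Rice

Column bests: State 1=220, State 2=220, State 3=290, State 4=190, State 5=280.
Oats regrets: 250, 210, 400, 0, 20 → max 400
Rice regrets: 0, 50, 0, 230, 230 → max 230
Soy regrets: 240, 0, 370, 170, 0 → max 370
Smallest max regret = 230 → Rice.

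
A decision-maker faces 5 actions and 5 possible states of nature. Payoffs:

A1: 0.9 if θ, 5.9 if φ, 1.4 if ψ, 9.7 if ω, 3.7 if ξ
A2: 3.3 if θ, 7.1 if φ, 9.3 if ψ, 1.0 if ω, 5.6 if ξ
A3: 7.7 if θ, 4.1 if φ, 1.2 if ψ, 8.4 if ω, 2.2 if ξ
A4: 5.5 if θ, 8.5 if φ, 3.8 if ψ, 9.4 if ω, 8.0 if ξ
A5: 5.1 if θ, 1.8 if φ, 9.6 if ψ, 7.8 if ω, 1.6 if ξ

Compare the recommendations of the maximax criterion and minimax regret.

maximax → A1; minimax regret → A4 (disagree)

Row maxima: A1=9.7, A2=9.3, A3=8.4, A4=9.4, A5=9.6
Best best-case = 9.7 → A1.
Column bests: θ=7.7, φ=8.5, ψ=9.6, ω=9.7, ξ=8.0.
A1 regrets: 6.8, 2.6, 8.2, 0.0, 4.3 → max 8.2
A2 regrets: 4.4, 1.4, 0.3, 8.7, 2.4 → max 8.7
A3 regrets: 0.0, 4.4, 8.4, 1.3, 5.8 → max 8.4
A4 regrets: 2.2, 0.0, 5.8, 0.3, 0.0 → max 5.8
A5 regrets: 2.6, 6.7, 0.0, 1.9, 6.4 → max 6.7
Smallest max regret = 5.8 → A4.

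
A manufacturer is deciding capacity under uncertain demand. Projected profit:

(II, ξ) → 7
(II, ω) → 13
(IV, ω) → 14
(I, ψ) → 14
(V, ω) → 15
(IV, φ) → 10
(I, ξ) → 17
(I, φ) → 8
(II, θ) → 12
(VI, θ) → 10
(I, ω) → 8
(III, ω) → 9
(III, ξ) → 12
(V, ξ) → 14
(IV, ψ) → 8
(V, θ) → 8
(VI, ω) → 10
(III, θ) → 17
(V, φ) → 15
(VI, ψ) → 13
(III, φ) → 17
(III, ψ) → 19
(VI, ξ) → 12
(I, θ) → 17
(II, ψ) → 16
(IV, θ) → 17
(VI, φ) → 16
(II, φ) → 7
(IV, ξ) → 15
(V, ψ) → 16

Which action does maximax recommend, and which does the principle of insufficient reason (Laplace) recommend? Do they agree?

Row maxima: I=17, II=16, III=19, IV=17, V=16, VI=16
Best best-case = 19 → III.
Row averages: I=12.8, II=11, III=14.8, IV=12.8, V=13.6, VI=12.2
Highest average = 14.8 → III.

maximax → III; laplace → III (agree)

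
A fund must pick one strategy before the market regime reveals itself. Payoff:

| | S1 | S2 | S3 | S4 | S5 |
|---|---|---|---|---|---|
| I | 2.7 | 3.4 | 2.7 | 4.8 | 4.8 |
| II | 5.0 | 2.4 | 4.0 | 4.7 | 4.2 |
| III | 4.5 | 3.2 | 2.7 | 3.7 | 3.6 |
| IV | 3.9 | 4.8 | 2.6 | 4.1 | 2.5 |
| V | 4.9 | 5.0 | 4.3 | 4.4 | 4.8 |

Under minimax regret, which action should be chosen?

Column bests: S1=5.0, S2=5.0, S3=4.3, S4=4.8, S5=4.8.
I regrets: 2.3, 1.6, 1.6, 0.0, 0.0 → max 2.3
II regrets: 0.0, 2.6, 0.3, 0.1, 0.6 → max 2.6
III regrets: 0.5, 1.8, 1.6, 1.1, 1.2 → max 1.8
IV regrets: 1.1, 0.2, 1.7, 0.7, 2.3 → max 2.3
V regrets: 0.1, 0.0, 0.0, 0.4, 0.0 → max 0.4
Smallest max regret = 0.4 → V.

V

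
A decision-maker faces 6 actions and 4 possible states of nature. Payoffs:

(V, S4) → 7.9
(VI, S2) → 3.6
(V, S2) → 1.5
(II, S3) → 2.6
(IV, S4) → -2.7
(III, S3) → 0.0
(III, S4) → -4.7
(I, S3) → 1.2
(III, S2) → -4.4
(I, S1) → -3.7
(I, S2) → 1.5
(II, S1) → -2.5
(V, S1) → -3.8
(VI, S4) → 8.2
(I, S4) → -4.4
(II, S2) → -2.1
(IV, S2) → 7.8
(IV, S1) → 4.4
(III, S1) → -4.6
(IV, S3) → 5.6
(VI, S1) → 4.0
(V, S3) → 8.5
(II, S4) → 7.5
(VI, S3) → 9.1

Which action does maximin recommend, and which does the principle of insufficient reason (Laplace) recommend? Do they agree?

Row minima: I=-4.4, II=-2.5, III=-4.7, IV=-2.7, V=-3.8, VI=3.6
Best worst-case = 3.6 → VI.
Row averages: I=-1.35, II=1.375, III=-3.425, IV=3.775, V=3.525, VI=6.225
Highest average = 6.225 → VI.

maximin → VI; laplace → VI (agree)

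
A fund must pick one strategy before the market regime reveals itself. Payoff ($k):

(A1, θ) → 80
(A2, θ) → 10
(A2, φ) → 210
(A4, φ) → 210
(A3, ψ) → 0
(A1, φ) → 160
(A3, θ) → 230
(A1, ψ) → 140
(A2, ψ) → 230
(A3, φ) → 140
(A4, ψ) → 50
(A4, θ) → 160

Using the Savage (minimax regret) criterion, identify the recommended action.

A1

Column bests: θ=230, φ=210, ψ=230.
A1 regrets: 150, 50, 90 → max 150
A2 regrets: 220, 0, 0 → max 220
A3 regrets: 0, 70, 230 → max 230
A4 regrets: 70, 0, 180 → max 180
Smallest max regret = 150 → A1.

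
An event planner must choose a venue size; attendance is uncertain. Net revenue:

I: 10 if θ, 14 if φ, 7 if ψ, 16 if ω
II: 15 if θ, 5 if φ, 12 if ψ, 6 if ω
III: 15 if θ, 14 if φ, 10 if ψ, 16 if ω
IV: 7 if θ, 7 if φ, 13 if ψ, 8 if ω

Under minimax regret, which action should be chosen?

III

Column bests: θ=15, φ=14, ψ=13, ω=16.
I regrets: 5, 0, 6, 0 → max 6
II regrets: 0, 9, 1, 10 → max 10
III regrets: 0, 0, 3, 0 → max 3
IV regrets: 8, 7, 0, 8 → max 8
Smallest max regret = 3 → III.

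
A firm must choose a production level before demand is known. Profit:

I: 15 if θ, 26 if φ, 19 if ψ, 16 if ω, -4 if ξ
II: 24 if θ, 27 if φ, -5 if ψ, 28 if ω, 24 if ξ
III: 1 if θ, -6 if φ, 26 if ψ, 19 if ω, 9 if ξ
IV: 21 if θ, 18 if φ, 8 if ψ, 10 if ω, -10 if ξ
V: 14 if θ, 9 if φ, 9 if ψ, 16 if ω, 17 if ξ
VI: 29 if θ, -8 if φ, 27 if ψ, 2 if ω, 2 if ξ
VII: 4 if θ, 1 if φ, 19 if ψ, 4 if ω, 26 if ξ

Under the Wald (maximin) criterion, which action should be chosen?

V

Row minima: I=-4, II=-5, III=-6, IV=-10, V=9, VI=-8, VII=1
Best worst-case = 9 → V.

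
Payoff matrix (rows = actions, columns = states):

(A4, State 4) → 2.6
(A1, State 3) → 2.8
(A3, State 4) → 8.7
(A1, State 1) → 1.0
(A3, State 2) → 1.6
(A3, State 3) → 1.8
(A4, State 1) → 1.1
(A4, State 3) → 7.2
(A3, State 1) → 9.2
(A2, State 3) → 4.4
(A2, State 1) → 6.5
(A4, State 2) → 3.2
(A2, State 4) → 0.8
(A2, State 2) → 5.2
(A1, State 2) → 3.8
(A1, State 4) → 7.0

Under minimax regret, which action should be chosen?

Column bests: State 1=9.2, State 2=5.2, State 3=7.2, State 4=8.7.
A1 regrets: 8.2, 1.4, 4.4, 1.7 → max 8.2
A2 regrets: 2.7, 0.0, 2.8, 7.9 → max 7.9
A3 regrets: 0.0, 3.6, 5.4, 0.0 → max 5.4
A4 regrets: 8.1, 2.0, 0.0, 6.1 → max 8.1
Smallest max regret = 5.4 → A3.

A3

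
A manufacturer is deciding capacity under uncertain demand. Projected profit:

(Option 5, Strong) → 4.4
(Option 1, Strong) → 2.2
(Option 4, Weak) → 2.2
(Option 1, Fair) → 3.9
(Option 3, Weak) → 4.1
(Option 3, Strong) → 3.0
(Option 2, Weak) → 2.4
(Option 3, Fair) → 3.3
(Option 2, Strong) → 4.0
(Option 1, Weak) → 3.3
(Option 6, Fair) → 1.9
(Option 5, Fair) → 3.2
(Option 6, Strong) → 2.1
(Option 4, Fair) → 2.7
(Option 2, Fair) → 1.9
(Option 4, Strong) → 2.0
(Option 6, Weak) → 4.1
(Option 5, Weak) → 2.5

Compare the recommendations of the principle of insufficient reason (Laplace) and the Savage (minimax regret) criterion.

laplace → Option 3; minimax regret → Option 3 (agree)

Row averages: Option 1=47/15, Option 2=83/30, Option 3=52/15, Option 4=2.3, Option 5=101/30, Option 6=2.7
Highest average = 52/15 → Option 3.
Column bests: Weak=4.1, Fair=3.9, Strong=4.4.
Option 1 regrets: 0.8, 0.0, 2.2 → max 2.2
Option 2 regrets: 1.7, 2.0, 0.4 → max 2.0
Option 3 regrets: 0.0, 0.6, 1.4 → max 1.4
Option 4 regrets: 1.9, 1.2, 2.4 → max 2.4
Option 5 regrets: 1.6, 0.7, 0.0 → max 1.6
Option 6 regrets: 0.0, 2.0, 2.3 → max 2.3
Smallest max regret = 1.4 → Option 3.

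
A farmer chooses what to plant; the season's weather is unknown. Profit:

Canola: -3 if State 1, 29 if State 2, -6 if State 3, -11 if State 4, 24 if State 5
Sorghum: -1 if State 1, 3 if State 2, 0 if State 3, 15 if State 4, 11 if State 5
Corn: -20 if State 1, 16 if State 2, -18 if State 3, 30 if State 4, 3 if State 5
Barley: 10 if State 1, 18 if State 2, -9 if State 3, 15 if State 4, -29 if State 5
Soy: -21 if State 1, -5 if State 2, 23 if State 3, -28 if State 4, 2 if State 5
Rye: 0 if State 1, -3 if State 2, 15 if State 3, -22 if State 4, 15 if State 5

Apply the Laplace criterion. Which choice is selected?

Row averages: Canola=6.6, Sorghum=5.6, Corn=2.2, Barley=1, Soy=-5.8, Rye=1
Highest average = 6.6 → Canola.

Canola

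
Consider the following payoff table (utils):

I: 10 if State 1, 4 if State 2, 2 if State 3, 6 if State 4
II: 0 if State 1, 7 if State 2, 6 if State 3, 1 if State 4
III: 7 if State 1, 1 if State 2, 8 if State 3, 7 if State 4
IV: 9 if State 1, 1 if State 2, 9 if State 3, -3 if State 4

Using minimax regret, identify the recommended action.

III

Column bests: State 1=10, State 2=7, State 3=9, State 4=7.
I regrets: 0, 3, 7, 1 → max 7
II regrets: 10, 0, 3, 6 → max 10
III regrets: 3, 6, 1, 0 → max 6
IV regrets: 1, 6, 0, 10 → max 10
Smallest max regret = 6 → III.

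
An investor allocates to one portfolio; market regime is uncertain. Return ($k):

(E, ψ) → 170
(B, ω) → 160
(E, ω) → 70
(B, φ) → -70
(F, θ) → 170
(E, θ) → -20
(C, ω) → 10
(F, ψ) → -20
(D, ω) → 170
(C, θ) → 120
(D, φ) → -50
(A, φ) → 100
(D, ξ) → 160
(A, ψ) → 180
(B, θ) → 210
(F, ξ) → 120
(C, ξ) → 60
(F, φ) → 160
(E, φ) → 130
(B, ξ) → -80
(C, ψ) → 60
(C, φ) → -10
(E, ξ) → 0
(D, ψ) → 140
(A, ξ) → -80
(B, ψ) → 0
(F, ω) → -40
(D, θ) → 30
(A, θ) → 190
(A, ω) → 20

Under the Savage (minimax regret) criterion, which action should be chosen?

Column bests: θ=210, φ=160, ψ=180, ω=170, ξ=160.
A regrets: 20, 60, 0, 150, 240 → max 240
B regrets: 0, 230, 180, 10, 240 → max 240
C regrets: 90, 170, 120, 160, 100 → max 170
D regrets: 180, 210, 40, 0, 0 → max 210
E regrets: 230, 30, 10, 100, 160 → max 230
F regrets: 40, 0, 200, 210, 40 → max 210
Smallest max regret = 170 → C.

C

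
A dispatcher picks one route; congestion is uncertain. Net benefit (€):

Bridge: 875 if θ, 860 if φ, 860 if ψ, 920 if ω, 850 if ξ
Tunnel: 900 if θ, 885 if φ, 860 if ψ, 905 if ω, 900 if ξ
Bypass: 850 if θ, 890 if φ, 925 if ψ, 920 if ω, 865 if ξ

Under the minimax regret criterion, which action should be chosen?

Column bests: θ=900, φ=890, ψ=925, ω=920, ξ=900.
Bridge regrets: 25, 30, 65, 0, 50 → max 65
Tunnel regrets: 0, 5, 65, 15, 0 → max 65
Bypass regrets: 50, 0, 0, 0, 35 → max 50
Smallest max regret = 50 → Bypass.

Bypass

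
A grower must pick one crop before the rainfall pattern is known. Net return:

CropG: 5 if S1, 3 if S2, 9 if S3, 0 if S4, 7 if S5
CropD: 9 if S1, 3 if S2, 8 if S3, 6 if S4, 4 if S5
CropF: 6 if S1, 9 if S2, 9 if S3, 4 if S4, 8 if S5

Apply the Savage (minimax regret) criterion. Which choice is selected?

Column bests: S1=9, S2=9, S3=9, S4=6, S5=8.
CropG regrets: 4, 6, 0, 6, 1 → max 6
CropD regrets: 0, 6, 1, 0, 4 → max 6
CropF regrets: 3, 0, 0, 2, 0 → max 3
Smallest max regret = 3 → CropF.

CropF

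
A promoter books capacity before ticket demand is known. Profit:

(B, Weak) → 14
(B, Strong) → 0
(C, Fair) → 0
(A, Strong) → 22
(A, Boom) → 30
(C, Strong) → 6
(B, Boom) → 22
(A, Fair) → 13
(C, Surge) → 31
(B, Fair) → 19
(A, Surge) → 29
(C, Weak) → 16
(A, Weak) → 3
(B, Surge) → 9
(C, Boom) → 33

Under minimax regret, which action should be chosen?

A

Column bests: Weak=16, Fair=19, Strong=22, Boom=33, Surge=31.
A regrets: 13, 6, 0, 3, 2 → max 13
B regrets: 2, 0, 22, 11, 22 → max 22
C regrets: 0, 19, 16, 0, 0 → max 19
Smallest max regret = 13 → A.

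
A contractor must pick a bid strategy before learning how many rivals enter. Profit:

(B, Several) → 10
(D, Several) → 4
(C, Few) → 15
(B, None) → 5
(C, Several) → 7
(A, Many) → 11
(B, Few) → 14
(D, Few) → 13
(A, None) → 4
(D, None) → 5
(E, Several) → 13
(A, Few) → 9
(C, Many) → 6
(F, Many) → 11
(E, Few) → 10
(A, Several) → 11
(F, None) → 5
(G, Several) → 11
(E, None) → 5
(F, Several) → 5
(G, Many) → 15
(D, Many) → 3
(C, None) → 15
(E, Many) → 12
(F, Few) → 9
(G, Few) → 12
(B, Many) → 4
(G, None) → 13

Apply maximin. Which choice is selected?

Row minima: A=4, B=4, C=6, D=3, E=5, F=5, G=11
Best worst-case = 11 → G.

G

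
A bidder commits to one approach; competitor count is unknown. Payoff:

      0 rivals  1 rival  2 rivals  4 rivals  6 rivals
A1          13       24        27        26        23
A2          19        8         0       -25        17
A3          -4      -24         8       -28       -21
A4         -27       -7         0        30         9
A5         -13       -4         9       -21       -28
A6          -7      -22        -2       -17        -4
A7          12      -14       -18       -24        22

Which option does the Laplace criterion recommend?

Row averages: A1=22.6, A2=3.8, A3=-13.8, A4=1, A5=-11.4, A6=-10.4, A7=-4.4
Highest average = 22.6 → A1.

A1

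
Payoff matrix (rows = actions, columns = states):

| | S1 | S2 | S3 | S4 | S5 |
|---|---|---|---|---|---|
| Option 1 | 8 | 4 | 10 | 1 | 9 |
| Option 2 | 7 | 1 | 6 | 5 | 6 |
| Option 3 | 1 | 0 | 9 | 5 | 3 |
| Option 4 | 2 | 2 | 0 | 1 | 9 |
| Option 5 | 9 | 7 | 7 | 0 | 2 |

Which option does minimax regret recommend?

Option 1

Column bests: S1=9, S2=7, S3=10, S4=5, S5=9.
Option 1 regrets: 1, 3, 0, 4, 0 → max 4
Option 2 regrets: 2, 6, 4, 0, 3 → max 6
Option 3 regrets: 8, 7, 1, 0, 6 → max 8
Option 4 regrets: 7, 5, 10, 4, 0 → max 10
Option 5 regrets: 0, 0, 3, 5, 7 → max 7
Smallest max regret = 4 → Option 1.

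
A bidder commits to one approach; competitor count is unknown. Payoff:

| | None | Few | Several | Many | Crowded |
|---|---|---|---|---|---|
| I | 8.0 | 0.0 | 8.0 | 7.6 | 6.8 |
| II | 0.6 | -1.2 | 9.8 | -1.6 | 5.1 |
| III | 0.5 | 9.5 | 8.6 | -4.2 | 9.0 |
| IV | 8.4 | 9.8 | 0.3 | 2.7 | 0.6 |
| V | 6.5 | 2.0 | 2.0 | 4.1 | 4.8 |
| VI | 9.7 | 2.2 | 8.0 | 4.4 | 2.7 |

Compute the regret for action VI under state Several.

Best payoff under Several is 9.8.
Regret = 9.8 − 8.0 = 1.8.

1.8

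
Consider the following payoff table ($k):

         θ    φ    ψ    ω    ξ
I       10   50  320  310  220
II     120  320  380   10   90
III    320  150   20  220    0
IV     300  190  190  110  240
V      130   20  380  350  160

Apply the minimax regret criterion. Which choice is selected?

IV

Column bests: θ=320, φ=320, ψ=380, ω=350, ξ=240.
I regrets: 310, 270, 60, 40, 20 → max 310
II regrets: 200, 0, 0, 340, 150 → max 340
III regrets: 0, 170, 360, 130, 240 → max 360
IV regrets: 20, 130, 190, 240, 0 → max 240
V regrets: 190, 300, 0, 0, 80 → max 300
Smallest max regret = 240 → IV.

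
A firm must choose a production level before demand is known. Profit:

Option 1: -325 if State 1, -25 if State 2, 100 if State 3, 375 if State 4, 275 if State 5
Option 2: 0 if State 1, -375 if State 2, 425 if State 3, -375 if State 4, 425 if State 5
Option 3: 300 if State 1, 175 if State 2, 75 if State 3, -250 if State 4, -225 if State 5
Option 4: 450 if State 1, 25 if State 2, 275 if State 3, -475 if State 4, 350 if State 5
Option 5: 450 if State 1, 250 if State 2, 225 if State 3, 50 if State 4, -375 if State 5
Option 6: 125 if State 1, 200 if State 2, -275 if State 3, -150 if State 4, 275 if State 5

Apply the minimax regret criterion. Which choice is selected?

Option 3

Column bests: State 1=450, State 2=250, State 3=425, State 4=375, State 5=425.
Option 1 regrets: 775, 275, 325, 0, 150 → max 775
Option 2 regrets: 450, 625, 0, 750, 0 → max 750
Option 3 regrets: 150, 75, 350, 625, 650 → max 650
Option 4 regrets: 0, 225, 150, 850, 75 → max 850
Option 5 regrets: 0, 0, 200, 325, 800 → max 800
Option 6 regrets: 325, 50, 700, 525, 150 → max 700
Smallest max regret = 650 → Option 3.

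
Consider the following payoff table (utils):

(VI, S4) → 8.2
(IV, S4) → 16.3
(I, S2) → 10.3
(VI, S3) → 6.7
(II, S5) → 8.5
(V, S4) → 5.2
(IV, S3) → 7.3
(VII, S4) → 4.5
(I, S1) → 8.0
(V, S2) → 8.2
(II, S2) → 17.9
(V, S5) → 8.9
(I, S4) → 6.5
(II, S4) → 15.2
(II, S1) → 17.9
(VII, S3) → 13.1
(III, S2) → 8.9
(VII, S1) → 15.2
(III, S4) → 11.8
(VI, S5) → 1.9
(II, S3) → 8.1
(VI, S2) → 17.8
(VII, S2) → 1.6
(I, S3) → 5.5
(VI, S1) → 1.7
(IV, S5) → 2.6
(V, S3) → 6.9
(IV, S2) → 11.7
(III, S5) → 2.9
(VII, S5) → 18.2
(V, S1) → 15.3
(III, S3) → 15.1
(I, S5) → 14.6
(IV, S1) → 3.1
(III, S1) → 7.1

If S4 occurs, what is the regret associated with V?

Best payoff under S4 is 16.3.
Regret = 16.3 − 5.2 = 11.1.

11.1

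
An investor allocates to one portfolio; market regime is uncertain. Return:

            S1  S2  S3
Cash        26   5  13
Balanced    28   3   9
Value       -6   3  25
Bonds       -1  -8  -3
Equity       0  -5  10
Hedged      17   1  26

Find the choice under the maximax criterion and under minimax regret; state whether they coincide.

maximax → Balanced; minimax regret → Hedged (disagree)

Row maxima: Cash=26, Balanced=28, Value=25, Bonds=-1, Equity=10, Hedged=26
Best best-case = 28 → Balanced.
Column bests: S1=28, S2=5, S3=26.
Cash regrets: 2, 0, 13 → max 13
Balanced regrets: 0, 2, 17 → max 17
Value regrets: 34, 2, 1 → max 34
Bonds regrets: 29, 13, 29 → max 29
Equity regrets: 28, 10, 16 → max 28
Hedged regrets: 11, 4, 0 → max 11
Smallest max regret = 11 → Hedged.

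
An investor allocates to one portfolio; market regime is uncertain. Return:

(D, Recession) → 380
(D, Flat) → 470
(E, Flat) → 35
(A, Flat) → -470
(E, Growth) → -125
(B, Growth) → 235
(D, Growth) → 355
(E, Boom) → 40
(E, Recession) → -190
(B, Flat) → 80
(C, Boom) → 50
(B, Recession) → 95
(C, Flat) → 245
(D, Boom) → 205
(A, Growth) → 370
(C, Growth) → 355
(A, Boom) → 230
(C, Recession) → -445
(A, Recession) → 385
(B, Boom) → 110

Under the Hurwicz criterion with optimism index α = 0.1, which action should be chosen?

D

A: 0.1·385 + 0.9·(-470) = -384.5
B: 0.1·235 + 0.9·80 = 95.5
C: 0.1·355 + 0.9·(-445) = -365
D: 0.1·470 + 0.9·205 = 231.5
E: 0.1·40 + 0.9·(-190) = -167
Highest Hurwicz score = 231.5 → D.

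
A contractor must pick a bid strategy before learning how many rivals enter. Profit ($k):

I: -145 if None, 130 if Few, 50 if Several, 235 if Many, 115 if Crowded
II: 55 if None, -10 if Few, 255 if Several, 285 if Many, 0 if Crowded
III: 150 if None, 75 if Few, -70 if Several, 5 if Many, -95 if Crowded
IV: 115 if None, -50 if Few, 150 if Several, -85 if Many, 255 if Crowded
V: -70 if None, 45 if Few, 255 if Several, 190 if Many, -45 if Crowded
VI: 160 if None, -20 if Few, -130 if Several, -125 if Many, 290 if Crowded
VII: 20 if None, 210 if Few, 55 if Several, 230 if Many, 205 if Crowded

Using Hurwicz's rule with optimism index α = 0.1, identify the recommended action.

VII

I: 0.1·235 + 0.9·(-145) = -107
II: 0.1·285 + 0.9·(-10) = 19.5
III: 0.1·150 + 0.9·(-95) = -70.5
IV: 0.1·255 + 0.9·(-85) = -51
V: 0.1·255 + 0.9·(-70) = -37.5
VI: 0.1·290 + 0.9·(-130) = -88
VII: 0.1·230 + 0.9·20 = 41
Highest Hurwicz score = 41 → VII.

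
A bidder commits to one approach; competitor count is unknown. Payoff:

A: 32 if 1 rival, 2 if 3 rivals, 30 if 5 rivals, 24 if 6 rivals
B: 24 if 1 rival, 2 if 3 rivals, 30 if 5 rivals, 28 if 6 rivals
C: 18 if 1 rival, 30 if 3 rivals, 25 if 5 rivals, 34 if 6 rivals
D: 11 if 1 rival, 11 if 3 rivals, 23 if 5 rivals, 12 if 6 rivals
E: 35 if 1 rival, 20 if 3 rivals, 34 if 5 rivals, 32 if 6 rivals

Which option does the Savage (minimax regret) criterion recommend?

E

Column bests: 1 rival=35, 3 rivals=30, 5 rivals=34, 6 rivals=34.
A regrets: 3, 28, 4, 10 → max 28
B regrets: 11, 28, 4, 6 → max 28
C regrets: 17, 0, 9, 0 → max 17
D regrets: 24, 19, 11, 22 → max 24
E regrets: 0, 10, 0, 2 → max 10
Smallest max regret = 10 → E.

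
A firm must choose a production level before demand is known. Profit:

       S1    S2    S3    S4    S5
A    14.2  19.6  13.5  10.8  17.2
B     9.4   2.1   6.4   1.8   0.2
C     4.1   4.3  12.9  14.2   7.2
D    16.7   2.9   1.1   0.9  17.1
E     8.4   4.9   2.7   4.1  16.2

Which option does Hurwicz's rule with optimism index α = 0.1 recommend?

A

A: 0.1·19.6 + 0.9·10.8 = 11.68
B: 0.1·9.4 + 0.9·0.2 = 1.12
C: 0.1·14.2 + 0.9·4.1 = 5.11
D: 0.1·17.1 + 0.9·0.9 = 2.52
E: 0.1·16.2 + 0.9·2.7 = 4.05
Highest Hurwicz score = 11.68 → A.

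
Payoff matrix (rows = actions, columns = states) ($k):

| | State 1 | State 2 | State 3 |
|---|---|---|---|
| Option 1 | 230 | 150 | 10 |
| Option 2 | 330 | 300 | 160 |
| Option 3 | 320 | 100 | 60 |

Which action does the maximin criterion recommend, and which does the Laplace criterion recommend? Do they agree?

Row minima: Option 1=10, Option 2=160, Option 3=60
Best worst-case = 160 → Option 2.
Row averages: Option 1=130, Option 2=790/3, Option 3=160
Highest average = 790/3 → Option 2.

maximin → Option 2; laplace → Option 2 (agree)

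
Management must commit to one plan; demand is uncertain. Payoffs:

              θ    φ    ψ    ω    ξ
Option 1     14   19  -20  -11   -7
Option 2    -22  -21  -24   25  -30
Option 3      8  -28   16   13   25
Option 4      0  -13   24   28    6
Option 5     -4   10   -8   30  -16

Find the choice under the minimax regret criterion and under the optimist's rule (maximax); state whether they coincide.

minimax regret → Option 4; maximax → Option 5 (disagree)

Column bests: θ=14, φ=19, ψ=24, ω=30, ξ=25.
Option 1 regrets: 0, 0, 44, 41, 32 → max 44
Option 2 regrets: 36, 40, 48, 5, 55 → max 55
Option 3 regrets: 6, 47, 8, 17, 0 → max 47
Option 4 regrets: 14, 32, 0, 2, 19 → max 32
Option 5 regrets: 18, 9, 32, 0, 41 → max 41
Smallest max regret = 32 → Option 4.
Row maxima: Option 1=19, Option 2=25, Option 3=25, Option 4=28, Option 5=30
Best best-case = 30 → Option 5.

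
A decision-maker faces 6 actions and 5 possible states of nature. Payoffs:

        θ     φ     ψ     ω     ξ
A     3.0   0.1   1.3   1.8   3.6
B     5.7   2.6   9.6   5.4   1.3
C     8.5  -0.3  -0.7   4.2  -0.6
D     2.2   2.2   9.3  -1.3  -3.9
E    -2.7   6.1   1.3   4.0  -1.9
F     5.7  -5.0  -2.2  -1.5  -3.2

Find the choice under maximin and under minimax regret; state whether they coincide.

maximin → B; minimax regret → B (agree)

Row minima: A=0.1, B=1.3, C=-0.7, D=-3.9, E=-2.7, F=-5.0
Best worst-case = 1.3 → B.
Column bests: θ=8.5, φ=6.1, ψ=9.6, ω=5.4, ξ=3.6.
A regrets: 5.5, 6.0, 8.3, 3.6, 0.0 → max 8.3
B regrets: 2.8, 3.5, 0.0, 0.0, 2.3 → max 3.5
C regrets: 0.0, 6.4, 10.3, 1.2, 4.2 → max 10.3
D regrets: 6.3, 3.9, 0.3, 6.7, 7.5 → max 7.5
E regrets: 11.2, 0.0, 8.3, 1.4, 5.5 → max 11.2
F regrets: 2.8, 11.1, 11.8, 6.9, 6.8 → max 11.8
Smallest max regret = 3.5 → B.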